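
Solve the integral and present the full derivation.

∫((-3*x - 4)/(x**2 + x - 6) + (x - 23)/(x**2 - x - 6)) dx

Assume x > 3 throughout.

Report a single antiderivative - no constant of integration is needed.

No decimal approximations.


Step 1. Rewrite: now ∫((-3*x - 4)/(x**2 + x - 6)) dx + ∫((x - 23)/(x**2 - x - 6)) dx.
Step 2. Decompose ∫((-3*x - 4)/(x**2 + x - 6)) dx by partial fractions, (-3*x - 4)/(x**2 + x - 6) = -1/(x + 3) - 2/(x - 2): now ∫((x - 23)/(x**2 - x - 6)) dx + ∫(-2/(x - 2)) dx + ∫(-1/(x + 3)) dx.
Step 3. Evaluate the standard form [assuming x > 2]: now -2*log(x - 2) + ∫((x - 23)/(x**2 - x - 6)) dx + ∫(-1/(x + 3)) dx.
Step 4. Evaluate the standard form [assuming x > -3]: now -2*log(x - 2) - log(x + 3) + ∫((x - 23)/(x**2 - x - 6)) dx.
Step 5. Decompose ∫((x - 23)/(x**2 - x - 6)) dx by partial fractions, (x - 23)/(x**2 - x - 6) = 5/(x + 2) - 4/(x - 3): now -2*log(x - 2) - log(x + 3) + ∫(-4/(x - 3)) dx + ∫(5/(x + 2)) dx.
Step 6. Evaluate the standard form [assuming x > 3]: now -4*log(x - 3) - 2*log(x - 2) - log(x + 3) + ∫(5/(x + 2)) dx.
Step 7. Evaluate the standard form [assuming x > -2]: now -4*log(x - 3) - 2*log(x - 2) + 5*log(x + 2) - log(x + 3).
Answer: -4*log(x - 3) - 2*log(x - 2) + 5*log(x + 2) - log(x + 3).


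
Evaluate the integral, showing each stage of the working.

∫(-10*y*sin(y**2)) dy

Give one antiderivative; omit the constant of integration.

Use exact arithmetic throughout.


Step 1. Substitute u = y**2, turning ∫(-10*y*sin(y**2)) dy into ∫(-5*sin(u)) du: now ∫(-5*sin(u)) du.
Step 2. Evaluate the standard form: now 5*cos(u).
Step 3. Substitute back u = y**2: now 5*cos(y**2).
Answer: 5*cos(y**2).


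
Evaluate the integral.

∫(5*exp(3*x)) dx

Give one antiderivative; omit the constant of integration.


Answer: 5*exp(3*x)/3.


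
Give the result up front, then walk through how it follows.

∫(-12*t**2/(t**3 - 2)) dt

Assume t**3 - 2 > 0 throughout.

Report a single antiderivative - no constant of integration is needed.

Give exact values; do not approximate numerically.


The answer is -4*log(t**3 - 2).
Step 1. Substitute u = t**3 - 2, turning ∫(-12*t**2/(t**3 - 2)) dt into ∫(-4/u) du: now ∫(-4/u) du.
Step 2. Evaluate the standard form [assuming u > 0]: now -4*log(u).
Step 3. Substitute back u = t**3 - 2: now -4*log(t**3 - 2).
Answer: -4*log(t**3 - 2).


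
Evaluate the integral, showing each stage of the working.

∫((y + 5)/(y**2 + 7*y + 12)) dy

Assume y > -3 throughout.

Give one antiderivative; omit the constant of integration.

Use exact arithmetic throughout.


Step 1. Decompose ∫((y + 5)/(y**2 + 7*y + 12)) dy by partial fractions, (y + 5)/(y**2 + 7*y + 12) = -1/(y + 4) + 2/(y + 3): now ∫(2/(y + 3)) dy + ∫(-1/(y + 4)) dy.
Step 2. Evaluate the standard form [assuming y > -3]: now 2*log(y + 3) + ∫(-1/(y + 4)) dy.
Step 3. Evaluate the standard form [assuming y > -4]: now 2*log(y + 3) - log(y + 4).
Answer: 2*log(y + 3) - log(y + 4).


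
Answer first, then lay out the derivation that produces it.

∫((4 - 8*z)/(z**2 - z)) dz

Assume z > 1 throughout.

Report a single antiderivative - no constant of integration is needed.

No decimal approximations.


The answer is -4*log(z) - 4*log(z - 1).
Step 1. Decompose ∫((4 - 8*z)/(z**2 - z)) dz by partial fractions, (4 - 8*z)/(z**2 - z) = -4/(z - 1) - 4/z: now ∫(-4/z) dz + ∫(-4/(z - 1)) dz.
Step 2. Evaluate the standard form [assuming z > 1]: now -4*log(z - 1) + ∫(-4/z) dz.
Step 3. Evaluate the standard form [assuming z > 0]: now -4*log(z) - 4*log(z - 1).
Answer: -4*log(z) - 4*log(z - 1).


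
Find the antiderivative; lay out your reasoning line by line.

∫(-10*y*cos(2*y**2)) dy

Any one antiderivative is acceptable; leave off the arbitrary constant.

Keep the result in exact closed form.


Step 1. Substitute u = y**2, turning ∫(-10*y*cos(2*y**2)) dy into ∫(-5*cos(2*u)) du: now ∫(-5*cos(2*u)) du.
Step 2. Evaluate the standard form: now -5*sin(2*u)/2.
Step 3. Substitute back u = y**2: now -5*sin(2*y**2)/2.
Answer: -5*sin(2*y**2)/2.


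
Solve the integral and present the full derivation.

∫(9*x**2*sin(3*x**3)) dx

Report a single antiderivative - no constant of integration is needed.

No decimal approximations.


Step 1. Substitute u = x**3, turning ∫(9*x**2*sin(3*x**3)) dx into ∫(3*sin(3*u)) du: now ∫(3*sin(3*u)) du.
Step 2. Evaluate the standard form: now -cos(3*u).
Step 3. Substitute back u = x**3: now -cos(3*x**3).
Answer: -cos(3*x**3).


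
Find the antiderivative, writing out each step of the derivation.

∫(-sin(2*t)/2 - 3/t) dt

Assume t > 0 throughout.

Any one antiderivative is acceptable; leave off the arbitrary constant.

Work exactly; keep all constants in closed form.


Step 1. Rewrite: now ∫(-3/t) dt + ∫(-sin(2*t)/2) dt.
Step 2. Evaluate the standard form [assuming t > 0]: now -3*log(t) + ∫(-sin(2*t)/2) dt.
Step 3. Evaluate the standard form: now -3*log(t) + cos(2*t)/4.
Answer: -3*log(t) + cos(2*t)/4.


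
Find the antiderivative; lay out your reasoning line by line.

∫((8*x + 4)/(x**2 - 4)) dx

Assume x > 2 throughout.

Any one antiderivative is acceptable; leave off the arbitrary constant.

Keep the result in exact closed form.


Step 1. Decompose ∫((8*x + 4)/(x**2 - 4)) dx by partial fractions, (8*x + 4)/(x**2 - 4) = 3/(x + 2) + 5/(x - 2): now ∫(5/(x - 2)) dx + ∫(3/(x + 2)) dx.
Step 2. Evaluate the standard form [assuming x > 2]: now 5*log(x - 2) + ∫(3/(x + 2)) dx.
Step 3. Evaluate the standard form [assuming x > -2]: now 5*log(x - 2) + 3*log(x + 2).
Answer: 5*log(x - 2) + 3*log(x + 2).


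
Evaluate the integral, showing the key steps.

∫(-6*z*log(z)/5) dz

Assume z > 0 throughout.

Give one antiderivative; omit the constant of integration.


Step 1. Integrate ∫(-6*z*log(z)/5) dz by parts with u = log(z), dv = (-6*z/5) dz, so v = -3*z**2/5 [assuming z > 0]: now -3*z**2*log(z)/5 + ∫(3*z/5) dz.
Step 2. Evaluate the standard form: now -3*z**2*log(z)/5 + 3*z**2/10.
Answer: -3*z**2*log(z)/5 + 3*z**2/10.


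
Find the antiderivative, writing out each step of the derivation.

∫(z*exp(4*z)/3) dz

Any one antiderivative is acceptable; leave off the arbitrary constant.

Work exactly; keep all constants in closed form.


Step 1. Integrate ∫(z*exp(4*z)/3) dz by parts with u = z, dv = (exp(4*z)/3) dz, so v = exp(4*z)/12: now z*exp(4*z)/12 + ∫(-exp(4*z)/12) dz.
Step 2. Evaluate the standard form: now z*exp(4*z)/12 - exp(4*z)/48.
Answer: z*exp(4*z)/12 - exp(4*z)/48.


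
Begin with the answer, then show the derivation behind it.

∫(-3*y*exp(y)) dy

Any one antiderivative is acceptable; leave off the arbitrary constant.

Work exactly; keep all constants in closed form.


The answer is -3*y*exp(y) + 3*exp(y).
Step 1. Integrate ∫(-3*y*exp(y)) dy by parts with u = y, dv = (-3*exp(y)) dy, so v = -3*exp(y): now -3*y*exp(y) + ∫(3*exp(y)) dy.
Step 2. Evaluate the standard form: now -3*y*exp(y) + 3*exp(y).
Answer: -3*y*exp(y) + 3*exp(y).


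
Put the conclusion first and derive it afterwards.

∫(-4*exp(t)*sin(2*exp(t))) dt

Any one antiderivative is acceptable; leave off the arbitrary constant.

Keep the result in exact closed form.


The answer is 2*cos(2*exp(t)).
Step 1. Substitute u = exp(t), turning ∫(-4*exp(t)*sin(2*exp(t))) dt into ∫(-4*sin(2*u)) du: now ∫(-4*sin(2*u)) du.
Step 2. Evaluate the standard form: now 2*cos(2*u).
Step 3. Substitute back u = exp(t): now 2*cos(2*exp(t)).
Answer: 2*cos(2*exp(t)).


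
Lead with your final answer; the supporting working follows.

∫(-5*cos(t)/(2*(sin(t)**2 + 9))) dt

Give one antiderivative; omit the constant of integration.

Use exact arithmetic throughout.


The answer is -5*atan(sin(t)/3)/6.
Step 1. Substitute u = sin(t), turning ∫(-5*cos(t)/(2*(sin(t)**2 + 9))) dt into ∫(-5/(2*(u**2 + 9))) du: now ∫(-5/(2*(u**2 + 9))) du.
Step 2. Evaluate the standard form: now -5*atan(u/3)/6.
Step 3. Substitute back u = sin(t): now -5*atan(sin(t)/3)/6.
Answer: -5*atan(sin(t)/3)/6.


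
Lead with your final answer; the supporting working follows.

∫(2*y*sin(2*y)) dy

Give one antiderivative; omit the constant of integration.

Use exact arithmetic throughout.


The answer is -y*cos(2*y) + sin(2*y)/2.
Step 1. Integrate ∫(2*y*sin(2*y)) dy by parts with u = y, dv = (2*sin(2*y)) dy, so v = -cos(2*y): now -y*cos(2*y) + ∫(cos(2*y)) dy.
Step 2. Evaluate the standard form: now -y*cos(2*y) + sin(2*y)/2.
Answer: -y*cos(2*y) + sin(2*y)/2.


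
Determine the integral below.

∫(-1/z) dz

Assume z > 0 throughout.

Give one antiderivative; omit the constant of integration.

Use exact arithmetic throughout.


Answer: -log(z).


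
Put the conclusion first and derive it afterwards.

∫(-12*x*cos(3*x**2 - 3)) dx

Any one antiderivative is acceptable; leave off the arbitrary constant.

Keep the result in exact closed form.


The answer is -2*sin(3*x**2 - 3).
Step 1. Substitute u = x**2 - 1, turning ∫(-12*x*cos(3*x**2 - 3)) dx into ∫(-6*cos(3*u)) du: now ∫(-6*cos(3*u)) du.
Step 2. Evaluate the standard form: now -2*sin(3*u).
Step 3. Substitute back u = x**2 - 1: now -2*sin(3*x**2 - 3).
Answer: -2*sin(3*x**2 - 3).


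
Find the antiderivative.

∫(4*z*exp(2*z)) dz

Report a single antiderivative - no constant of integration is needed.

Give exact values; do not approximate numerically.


Answer: 2*z*exp(2*z) - exp(2*z).


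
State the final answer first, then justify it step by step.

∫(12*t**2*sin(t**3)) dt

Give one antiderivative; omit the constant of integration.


The answer is -4*cos(t**3).
Step 1. Substitute u = t**3, turning ∫(12*t**2*sin(t**3)) dt into ∫(4*sin(u)) du: now ∫(4*sin(u)) du.
Step 2. Evaluate the standard form: now -4*cos(u).
Step 3. Substitute back u = t**3: now -4*cos(t**3).
Answer: -4*cos(t**3).


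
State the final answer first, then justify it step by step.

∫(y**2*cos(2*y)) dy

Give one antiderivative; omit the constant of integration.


The answer is y**2*sin(2*y)/2 + y*cos(2*y)/2 - sin(2*y)/4.
Step 1. Integrate ∫(y**2*cos(2*y)) dy by parts with u = y**2, dv = (cos(2*y)) dy, so v = sin(2*y)/2: now y**2*sin(2*y)/2 + ∫(-y*sin(2*y)) dy.
Step 2. Integrate ∫(-y*sin(2*y)) dy by parts with u = y, dv = (-sin(2*y)) dy, so v = cos(2*y)/2: now y**2*sin(2*y)/2 + y*cos(2*y)/2 + ∫(-cos(2*y)/2) dy.
Step 3. Evaluate the standard form: now y**2*sin(2*y)/2 + y*cos(2*y)/2 - sin(2*y)/4.
Answer: y**2*sin(2*y)/2 + y*cos(2*y)/2 - sin(2*y)/4.


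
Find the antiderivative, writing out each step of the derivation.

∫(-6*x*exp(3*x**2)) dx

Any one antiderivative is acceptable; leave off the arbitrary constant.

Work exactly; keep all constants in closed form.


Step 1. Substitute u = x**2, turning ∫(-6*x*exp(3*x**2)) dx into ∫(-3*exp(3*u)) du: now ∫(-3*exp(3*u)) du.
Step 2. Evaluate the standard form: now -exp(3*u).
Step 3. Substitute back u = x**2: now -exp(3*x**2).
Answer: -exp(3*x**2).


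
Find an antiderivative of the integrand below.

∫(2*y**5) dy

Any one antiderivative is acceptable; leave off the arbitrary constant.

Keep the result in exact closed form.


Answer: y**6/3.


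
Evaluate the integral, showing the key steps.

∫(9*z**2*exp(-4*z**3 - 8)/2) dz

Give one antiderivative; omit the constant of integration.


Step 1. Substitute u = z**3 + 2, turning ∫(9*z**2*exp(-4*z**3 - 8)/2) dz into ∫(3*exp(-4*u)/2) du: now ∫(3*exp(-4*u)/2) du.
Step 2. Evaluate the standard form: now -3*exp(-4*u)/8.
Step 3. Substitute back u = z**3 + 2: now -3*exp(-4*z**3 - 8)/8.
Answer: -3*exp(-4*z**3 - 8)/8.


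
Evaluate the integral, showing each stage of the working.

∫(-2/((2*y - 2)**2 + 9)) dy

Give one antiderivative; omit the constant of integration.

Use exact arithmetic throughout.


Step 1. Substitute u = 2*y - 2, turning ∫(-2/((2*y - 2)**2 + 9)) dy into ∫(-1/(u**2 + 9)) du: now ∫(-1/(u**2 + 9)) du.
Step 2. Evaluate the standard form: now -atan(u/3)/3.
Step 3. Substitute back u = 2*y - 2: now -atan(2*y/3 - 2/3)/3.
Answer: -atan(2*y/3 - 2/3)/3.


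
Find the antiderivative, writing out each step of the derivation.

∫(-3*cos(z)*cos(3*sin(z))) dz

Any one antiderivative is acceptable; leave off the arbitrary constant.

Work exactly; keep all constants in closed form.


Step 1. Substitute u = sin(z), turning ∫(-3*cos(z)*cos(3*sin(z))) dz into ∫(-3*cos(3*u)) du: now ∫(-3*cos(3*u)) du.
Step 2. Evaluate the standard form: now -sin(3*u).
Step 3. Substitute back u = sin(z): now -sin(3*sin(z)).
Answer: -sin(3*sin(z)).


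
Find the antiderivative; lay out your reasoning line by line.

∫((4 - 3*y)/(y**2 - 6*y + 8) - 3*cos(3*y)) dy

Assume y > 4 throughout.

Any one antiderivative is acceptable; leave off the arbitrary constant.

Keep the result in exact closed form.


Step 1. Rewrite: now ∫((4 - 3*y)/(y**2 - 6*y + 8)) dy + ∫(-3*cos(3*y)) dy.
Step 2. Evaluate the standard form: now -sin(3*y) + ∫((4 - 3*y)/(y**2 - 6*y + 8)) dy.
Step 3. Decompose ∫((4 - 3*y)/(y**2 - 6*y + 8)) dy by partial fractions, (4 - 3*y)/(y**2 - 6*y + 8) = 1/(y - 2) - 4/(y - 4): now -sin(3*y) + ∫(-4/(y - 4)) dy + ∫(1/(y - 2)) dy.
Step 4. Evaluate the standard form [assuming y > 2]: now log(y - 2) - sin(3*y) + ∫(-4/(y - 4)) dy.
Step 5. Evaluate the standard form [assuming y > 4]: now -4*log(y - 4) + log(y - 2) - sin(3*y).
Answer: -4*log(y - 4) + log(y - 2) - sin(3*y).


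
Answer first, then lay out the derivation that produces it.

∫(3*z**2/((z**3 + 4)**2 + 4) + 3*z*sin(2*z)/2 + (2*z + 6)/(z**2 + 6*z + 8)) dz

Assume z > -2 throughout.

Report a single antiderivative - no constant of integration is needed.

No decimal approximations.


The answer is -3*z*cos(2*z)/4 + log(z + 2) + log(z + 4) + 3*sin(2*z)/8 + atan(z**3/2 + 2)/2.
Step 1. Rewrite: now ∫(3*z*sin(2*z)/2) dz + ∫(3*z**2/((z**3 + 4)**2 + 4)) dz + ∫((2*z + 6)/(z**2 + 6*z + 8)) dz.
Step 2. Integrate ∫(3*z*sin(2*z)/2) dz by parts with u = z, dv = (3*sin(2*z)/2) dz, so v = -3*cos(2*z)/4: now -3*z*cos(2*z)/4 + ∫(3*z**2/((z**3 + 4)**2 + 4)) dz + ∫((2*z + 6)/(z**2 + 6*z + 8)) dz + ∫(3*cos(2*z)/4) dz.
Step 3. Evaluate the standard form: now -3*z*cos(2*z)/4 + 3*sin(2*z)/8 + ∫(3*z**2/((z**3 + 4)**2 + 4)) dz + ∫((2*z + 6)/(z**2 + 6*z + 8)) dz.
Step 4. Decompose ∫((2*z + 6)/(z**2 + 6*z + 8)) dz by partial fractions, (2*z + 6)/(z**2 + 6*z + 8) = 1/(z + 4) + 1/(z + 2): now -3*z*cos(2*z)/4 + 3*sin(2*z)/8 + ∫(3*z**2/((z**3 + 4)**2 + 4)) dz + ∫(1/(z + 2)) dz + ∫(1/(z + 4)) dz.
Step 5. Evaluate the standard form [assuming z > -4]: now -3*z*cos(2*z)/4 + log(z + 4) + 3*sin(2*z)/8 + ∫(3*z**2/((z**3 + 4)**2 + 4)) dz + ∫(1/(z + 2)) dz.
Step 6. Evaluate the standard form [assuming z > -2]: now -3*z*cos(2*z)/4 + log(z + 2) + log(z + 4) + 3*sin(2*z)/8 + ∫(3*z**2/((z**3 + 4)**2 + 4)) dz.
Step 7. Substitute u = z**3 + 4, turning ∫(3*z**2/((z**3 + 4)**2 + 4)) dz into ∫(1/(u**2 + 4)) du: now -3*z*cos(2*z)/4 + log(z + 2) + log(z + 4) + 3*sin(2*z)/8 + ∫(1/(u**2 + 4)) du.
Step 8. Evaluate the standard form: now -3*z*cos(2*z)/4 + log(z + 2) + log(z + 4) + 3*sin(2*z)/8 + atan(u/2)/2.
Step 9. Substitute back u = z**3 + 4: now -3*z*cos(2*z)/4 + log(z + 2) + log(z + 4) + 3*sin(2*z)/8 + atan(z**3/2 + 2)/2.
Answer: -3*z*cos(2*z)/4 + log(z + 2) + log(z + 4) + 3*sin(2*z)/8 + atan(z**3/2 + 2)/2.


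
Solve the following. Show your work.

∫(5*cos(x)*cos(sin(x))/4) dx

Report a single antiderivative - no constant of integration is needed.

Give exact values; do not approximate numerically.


Step 1. Substitute u = sin(x), turning ∫(5*cos(x)*cos(sin(x))/4) dx into ∫(5*cos(u)/4) du: now ∫(5*cos(u)/4) du.
Step 2. Evaluate the standard form: now 5*sin(u)/4.
Step 3. Substitute back u = sin(x): now 5*sin(sin(x))/4.
Answer: 5*sin(sin(x))/4.


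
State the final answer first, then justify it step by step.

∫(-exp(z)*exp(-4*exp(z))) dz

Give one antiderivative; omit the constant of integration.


The answer is exp(-4*exp(z))/4.
Step 1. Substitute u = exp(z), turning ∫(-exp(z)*exp(-4*exp(z))) dz into ∫(-exp(-4*u)) du: now ∫(-exp(-4*u)) du.
Step 2. Evaluate the standard form: now exp(-4*u)/4.
Step 3. Substitute back u = exp(z): now exp(-4*exp(z))/4.
Answer: exp(-4*exp(z))/4.


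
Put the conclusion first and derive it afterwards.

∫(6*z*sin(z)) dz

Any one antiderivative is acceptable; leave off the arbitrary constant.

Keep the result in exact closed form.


The answer is -6*z*cos(z) + 6*sin(z).
Step 1. Integrate ∫(6*z*sin(z)) dz by parts with u = z, dv = (6*sin(z)) dz, so v = -6*cos(z): now -6*z*cos(z) + ∫(6*cos(z)) dz.
Step 2. Evaluate the standard form: now -6*z*cos(z) + 6*sin(z).
Answer: -6*z*cos(z) + 6*sin(z).


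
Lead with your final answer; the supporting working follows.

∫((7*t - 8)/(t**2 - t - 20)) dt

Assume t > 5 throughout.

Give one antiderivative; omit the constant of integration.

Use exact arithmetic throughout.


The answer is 3*log(t - 5) + 4*log(t + 4).
Step 1. Decompose ∫((7*t - 8)/(t**2 - t - 20)) dt by partial fractions, (7*t - 8)/(t**2 - t - 20) = 4/(t + 4) + 3/(t - 5): now ∫(3/(t - 5)) dt + ∫(4/(t + 4)) dt.
Step 2. Evaluate the standard form [assuming t > 5]: now 3*log(t - 5) + ∫(4/(t + 4)) dt.
Step 3. Evaluate the standard form [assuming t > -4]: now 3*log(t - 5) + 4*log(t + 4).
Answer: 3*log(t - 5) + 4*log(t + 4).


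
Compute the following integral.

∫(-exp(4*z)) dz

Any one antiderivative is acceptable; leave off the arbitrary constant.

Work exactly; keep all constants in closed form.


Answer: -exp(4*z)/4.


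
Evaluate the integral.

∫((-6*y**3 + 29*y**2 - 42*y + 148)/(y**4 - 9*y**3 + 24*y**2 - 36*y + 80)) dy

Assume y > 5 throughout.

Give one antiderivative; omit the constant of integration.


Answer: -3*log(y - 5) - 3*log(y - 4) + atan(y/2).


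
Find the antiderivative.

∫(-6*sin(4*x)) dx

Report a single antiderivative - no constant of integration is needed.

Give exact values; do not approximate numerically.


Answer: 3*cos(4*x)/2.


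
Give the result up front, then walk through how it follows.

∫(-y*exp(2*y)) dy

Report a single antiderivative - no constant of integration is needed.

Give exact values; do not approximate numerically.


The answer is -y*exp(2*y)/2 + exp(2*y)/4.
Step 1. Integrate ∫(-y*exp(2*y)) dy by parts with u = y, dv = (-exp(2*y)) dy, so v = -exp(2*y)/2: now -y*exp(2*y)/2 + ∫(exp(2*y)/2) dy.
Step 2. Evaluate the standard form: now -y*exp(2*y)/2 + exp(2*y)/4.
Answer: -y*exp(2*y)/2 + exp(2*y)/4.


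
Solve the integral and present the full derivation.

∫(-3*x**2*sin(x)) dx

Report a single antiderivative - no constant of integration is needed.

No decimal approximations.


Step 1. Integrate ∫(-3*x**2*sin(x)) dx by parts with u = x**2, dv = (-3*sin(x)) dx, so v = 3*cos(x): now 3*x**2*cos(x) + ∫(-6*x*cos(x)) dx.
Step 2. Integrate ∫(-6*x*cos(x)) dx by parts with u = x, dv = (-6*cos(x)) dx, so v = -6*sin(x): now 3*x**2*cos(x) - 6*x*sin(x) + ∫(6*sin(x)) dx.
Step 3. Evaluate the standard form: now 3*x**2*cos(x) - 6*x*sin(x) - 6*cos(x).
Answer: 3*x**2*cos(x) - 6*x*sin(x) - 6*cos(x).


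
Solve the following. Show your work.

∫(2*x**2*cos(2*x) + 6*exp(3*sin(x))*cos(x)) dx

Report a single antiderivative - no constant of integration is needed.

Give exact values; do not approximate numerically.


Step 1. Rewrite: now ∫(2*x**2*cos(2*x)) dx + ∫(6*exp(3*sin(x))*cos(x)) dx.
Step 2. Integrate ∫(2*x**2*cos(2*x)) dx by parts with u = x**2, dv = (2*cos(2*x)) dx, so v = sin(2*x): now x**2*sin(2*x) + ∫(-2*x*sin(2*x)) dx + ∫(6*exp(3*sin(x))*cos(x)) dx.
Step 3. Integrate ∫(-2*x*sin(2*x)) dx by parts with u = x, dv = (-2*sin(2*x)) dx, so v = cos(2*x): now x**2*sin(2*x) + x*cos(2*x) + ∫(6*exp(3*sin(x))*cos(x)) dx + ∫(-cos(2*x)) dx.
Step 4. Evaluate the standard form: now x**2*sin(2*x) + x*cos(2*x) - sin(2*x)/2 + ∫(6*exp(3*sin(x))*cos(x)) dx.
Step 5. Substitute u = sin(x), turning ∫(6*exp(3*sin(x))*cos(x)) dx into ∫(6*exp(3*u)) du: now x**2*sin(2*x) + x*cos(2*x) - sin(2*x)/2 + ∫(6*exp(3*u)) du.
Step 6. Evaluate the standard form: now x**2*sin(2*x) + x*cos(2*x) + 2*exp(3*u) - sin(2*x)/2.
Step 7. Substitute back u = sin(x): now x**2*sin(2*x) + x*cos(2*x) + 2*exp(3*sin(x)) - sin(2*x)/2.
Answer: x**2*sin(2*x) + x*cos(2*x) + 2*exp(3*sin(x)) - sin(2*x)/2.


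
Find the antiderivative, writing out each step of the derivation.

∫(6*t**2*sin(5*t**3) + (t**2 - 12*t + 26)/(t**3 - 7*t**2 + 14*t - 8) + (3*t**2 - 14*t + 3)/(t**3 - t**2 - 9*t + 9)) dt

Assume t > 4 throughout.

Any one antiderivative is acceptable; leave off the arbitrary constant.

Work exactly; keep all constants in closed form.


Step 1. Rewrite: now ∫(6*t**2*sin(5*t**3)) dt + ∫((t**2 - 12*t + 26)/(t**3 - 7*t**2 + 14*t - 8)) dt + ∫((3*t**2 - 14*t + 3)/(t**3 - t**2 - 9*t + 9)) dt.
Step 2. Substitute u = t**3, turning ∫(6*t**2*sin(5*t**3)) dt into ∫(2*sin(5*u)) du: now ∫((t**2 - 12*t + 26)/(t**3 - 7*t**2 + 14*t - 8)) dt + ∫((3*t**2 - 14*t + 3)/(t**3 - t**2 - 9*t + 9)) dt + ∫(2*sin(5*u)) du.
Step 3. Evaluate the standard form: now -2*cos(5*u)/5 + ∫((t**2 - 12*t + 26)/(t**3 - 7*t**2 + 14*t - 8)) dt + ∫((3*t**2 - 14*t + 3)/(t**3 - t**2 - 9*t + 9)) dt.
Step 4. Substitute back u = t**3: now -2*cos(5*t**3)/5 + ∫((t**2 - 12*t + 26)/(t**3 - 7*t**2 + 14*t - 8)) dt + ∫((3*t**2 - 14*t + 3)/(t**3 - t**2 - 9*t + 9)) dt.
Step 5. Decompose ∫((t**2 - 12*t + 26)/(t**3 - 7*t**2 + 14*t - 8)) dt by partial fractions, (t**2 - 12*t + 26)/(t**3 - 7*t**2 + 14*t - 8) = 5/(t - 1) - 3/(t - 2) - 1/(t - 4): now -2*cos(5*t**3)/5 + ∫((3*t**2 - 14*t + 3)/(t**3 - t**2 - 9*t + 9)) dt + ∫(-1/(t - 4)) dt + ∫(-3/(t - 2)) dt + ∫(5/(t - 1)) dt.
Step 6. Evaluate the standard form [assuming t > 1]: now 5*log(t - 1) - 2*cos(5*t**3)/5 + ∫((3*t**2 - 14*t + 3)/(t**3 - t**2 - 9*t + 9)) dt + ∫(-1/(t - 4)) dt + ∫(-3/(t - 2)) dt.
Step 7. Evaluate the standard form [assuming t > 2]: now -3*log(t - 2) + 5*log(t - 1) - 2*cos(5*t**3)/5 + ∫((3*t**2 - 14*t + 3)/(t**3 - t**2 - 9*t + 9)) dt + ∫(-1/(t - 4)) dt.
Step 8. Evaluate the standard form [assuming t > 4]: now -log(t - 4) - 3*log(t - 2) + 5*log(t - 1) - 2*cos(5*t**3)/5 + ∫((3*t**2 - 14*t + 3)/(t**3 - t**2 - 9*t + 9)) dt.
Step 9. Decompose ∫((3*t**2 - 14*t + 3)/(t**3 - t**2 - 9*t + 9)) dt by partial fractions, (3*t**2 - 14*t + 3)/(t**3 - t**2 - 9*t + 9) = 3/(t + 3) + 1/(t - 1) - 1/(t - 3): now -log(t - 4) - 3*log(t - 2) + 5*log(t - 1) - 2*cos(5*t**3)/5 + ∫(-1/(t - 3)) dt + ∫(1/(t - 1)) dt + ∫(3/(t + 3)) dt.
Step 10. Evaluate the standard form [assuming t > -3]: now -log(t - 4) - 3*log(t - 2) + 5*log(t - 1) + 3*log(t + 3) - 2*cos(5*t**3)/5 + ∫(-1/(t - 3)) dt + ∫(1/(t - 1)) dt.
Step 11. Evaluate the standard form [assuming t > 1]: now -log(t - 4) - 3*log(t - 2) + 6*log(t - 1) + 3*log(t + 3) - 2*cos(5*t**3)/5 + ∫(-1/(t - 3)) dt.
Step 12. Evaluate the standard form [assuming t > 3]: now -log(t - 4) - log(t - 3) - 3*log(t - 2) + 6*log(t - 1) + 3*log(t + 3) - 2*cos(5*t**3)/5.
Answer: -log(t - 4) - log(t - 3) - 3*log(t - 2) + 6*log(t - 1) + 3*log(t + 3) - 2*cos(5*t**3)/5.


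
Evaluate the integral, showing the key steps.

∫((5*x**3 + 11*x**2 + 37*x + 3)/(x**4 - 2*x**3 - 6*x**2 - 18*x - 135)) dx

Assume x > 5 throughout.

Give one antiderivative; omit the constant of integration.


Step 1. Decompose ∫((5*x**3 + 11*x**2 + 37*x + 3)/(x**4 - 2*x**3 - 6*x**2 - 18*x - 135)) dx by partial fractions, (5*x**3 + 11*x**2 + 37*x + 3)/(x**4 - 2*x**3 - 6*x**2 - 18*x - 135) = 4/(x**2 + 9) + 1/(x + 3) + 4/(x - 5): now ∫(4/(x - 5)) dx + ∫(1/(x + 3)) dx + ∫(4/(x**2 + 9)) dx.
Step 2. Evaluate the standard form [assuming x > -3]: now log(x + 3) + ∫(4/(x - 5)) dx + ∫(4/(x**2 + 9)) dx.
Step 3. Evaluate the standard form [assuming x > 5]: now 4*log(x - 5) + log(x + 3) + ∫(4/(x**2 + 9)) dx.
Step 4. Evaluate the standard form: now 4*log(x - 5) + log(x + 3) + 4*atan(x/3)/3.
Answer: 4*log(x - 5) + log(x + 3) + 4*atan(x/3)/3.


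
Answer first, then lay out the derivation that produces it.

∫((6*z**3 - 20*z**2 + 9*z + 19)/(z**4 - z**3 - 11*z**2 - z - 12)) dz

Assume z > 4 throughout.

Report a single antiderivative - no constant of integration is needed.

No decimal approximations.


The answer is log(z - 4) + 5*log(z + 3) - 3*atan(z).
Step 1. Decompose ∫((6*z**3 - 20*z**2 + 9*z + 19)/(z**4 - z**3 - 11*z**2 - z - 12)) dz by partial fractions, (6*z**3 - 20*z**2 + 9*z + 19)/(z**4 - z**3 - 11*z**2 - z - 12) = -3/(z**2 + 1) + 5/(z + 3) + 1/(z - 4): now ∫(1/(z - 4)) dz + ∫(5/(z + 3)) dz + ∫(-3/(z**2 + 1)) dz.
Step 2. Evaluate the standard form [assuming z > -3]: now 5*log(z + 3) + ∫(1/(z - 4)) dz + ∫(-3/(z**2 + 1)) dz.
Step 3. Evaluate the standard form [assuming z > 4]: now log(z - 4) + 5*log(z + 3) + ∫(-3/(z**2 + 1)) dz.
Step 4. Evaluate the standard form: now log(z - 4) + 5*log(z + 3) - 3*atan(z).
Answer: log(z - 4) + 5*log(z + 3) - 3*atan(z).


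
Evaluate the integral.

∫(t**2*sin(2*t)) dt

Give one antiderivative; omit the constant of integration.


Answer: -t**2*cos(2*t)/2 + t*sin(2*t)/2 + cos(2*t)/4.


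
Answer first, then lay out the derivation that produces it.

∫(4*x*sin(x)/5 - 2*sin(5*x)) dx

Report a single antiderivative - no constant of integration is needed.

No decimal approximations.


The answer is -4*x*cos(x)/5 + 4*sin(x)/5 + 2*cos(5*x)/5.
Step 1. Rewrite: now ∫(4*x*sin(x)/5) dx + ∫(-2*sin(5*x)) dx.
Step 2. Evaluate the standard form: now 2*cos(5*x)/5 + ∫(4*x*sin(x)/5) dx.
Step 3. Integrate ∫(4*x*sin(x)/5) dx by parts with u = x, dv = (4*sin(x)/5) dx, so v = -4*cos(x)/5: now -4*x*cos(x)/5 + 2*cos(5*x)/5 + ∫(4*cos(x)/5) dx.
Step 4. Evaluate the standard form: now -4*x*cos(x)/5 + 4*sin(x)/5 + 2*cos(5*x)/5.
Answer: -4*x*cos(x)/5 + 4*sin(x)/5 + 2*cos(5*x)/5.


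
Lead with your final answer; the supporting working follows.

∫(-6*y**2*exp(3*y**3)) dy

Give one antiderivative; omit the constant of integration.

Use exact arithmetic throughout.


The answer is -2*exp(3*y**3)/3.
Step 1. Substitute u = y**3, turning ∫(-6*y**2*exp(3*y**3)) dy into ∫(-2*exp(3*u)) du: now ∫(-2*exp(3*u)) du.
Step 2. Evaluate the standard form: now -2*exp(3*u)/3.
Step 3. Substitute back u = y**3: now -2*exp(3*y**3)/3.
Answer: -2*exp(3*y**3)/3.


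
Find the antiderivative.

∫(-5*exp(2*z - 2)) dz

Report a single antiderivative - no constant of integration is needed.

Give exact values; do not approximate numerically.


Answer: -5*exp(2*z - 2)/2.


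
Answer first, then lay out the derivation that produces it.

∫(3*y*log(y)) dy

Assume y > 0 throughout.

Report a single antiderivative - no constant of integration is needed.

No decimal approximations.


The answer is 3*y**2*log(y)/2 - 3*y**2/4.
Step 1. Integrate ∫(3*y*log(y)) dy by parts with u = log(y), dv = (3*y) dy, so v = 3*y**2/2 [assuming y > 0]: now 3*y**2*log(y)/2 + ∫(-3*y/2) dy.
Step 2. Evaluate the standard form: now 3*y**2*log(y)/2 - 3*y**2/4.
Answer: 3*y**2*log(y)/2 - 3*y**2/4.


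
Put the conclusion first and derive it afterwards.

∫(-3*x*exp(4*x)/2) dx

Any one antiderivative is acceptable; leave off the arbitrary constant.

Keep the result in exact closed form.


The answer is -3*x*exp(4*x)/8 + 3*exp(4*x)/32.
Step 1. Integrate ∫(-3*x*exp(4*x)/2) dx by parts with u = x, dv = (-3*exp(4*x)/2) dx, so v = -3*exp(4*x)/8: now -3*x*exp(4*x)/8 + ∫(3*exp(4*x)/8) dx.
Step 2. Evaluate the standard form: now -3*x*exp(4*x)/8 + 3*exp(4*x)/32.
Answer: -3*x*exp(4*x)/8 + 3*exp(4*x)/32.


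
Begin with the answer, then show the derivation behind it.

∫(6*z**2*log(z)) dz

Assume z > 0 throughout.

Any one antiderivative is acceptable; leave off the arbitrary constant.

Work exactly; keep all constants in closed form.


The answer is 2*z**3*log(z) - 2*z**3/3.
Step 1. Integrate ∫(6*z**2*log(z)) dz by parts with u = log(z), dv = (6*z**2) dz, so v = 2*z**3 [assuming z > 0]: now 2*z**3*log(z) + ∫(-2*z**2) dz.
Step 2. Evaluate the standard form: now 2*z**3*log(z) - 2*z**3/3.
Answer: 2*z**3*log(z) - 2*z**3/3.


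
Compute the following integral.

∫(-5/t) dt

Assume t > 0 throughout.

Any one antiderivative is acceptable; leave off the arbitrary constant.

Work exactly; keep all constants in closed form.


Answer: -5*log(t).


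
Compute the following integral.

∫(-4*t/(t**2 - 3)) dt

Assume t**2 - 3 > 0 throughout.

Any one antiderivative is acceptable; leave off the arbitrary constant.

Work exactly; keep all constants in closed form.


Answer: -2*log(t**2 - 3).


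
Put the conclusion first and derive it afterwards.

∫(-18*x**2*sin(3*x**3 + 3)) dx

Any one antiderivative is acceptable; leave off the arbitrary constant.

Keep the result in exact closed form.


The answer is 2*cos(3*x**3 + 3).
Step 1. Substitute u = x**3 + 1, turning ∫(-18*x**2*sin(3*x**3 + 3)) dx into ∫(-6*sin(3*u)) du: now ∫(-6*sin(3*u)) du.
Step 2. Evaluate the standard form: now 2*cos(3*u).
Step 3. Substitute back u = x**3 + 1: now 2*cos(3*x**3 + 3).
Answer: 2*cos(3*x**3 + 3).


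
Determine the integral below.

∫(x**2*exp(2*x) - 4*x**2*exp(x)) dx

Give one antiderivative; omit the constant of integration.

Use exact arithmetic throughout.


Answer: x**2*exp(2*x)/2 - 4*x**2*exp(x) - x*exp(2*x)/2 + 8*x*exp(x) + exp(2*x)/4 - 8*exp(x).


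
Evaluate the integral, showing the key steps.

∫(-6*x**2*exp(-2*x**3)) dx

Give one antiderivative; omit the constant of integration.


Step 1. Substitute u = x**3, turning ∫(-6*x**2*exp(-2*x**3)) dx into ∫(-2*exp(-2*u)) du: now ∫(-2*exp(-2*u)) du.
Step 2. Evaluate the standard form: now exp(-2*u).
Step 3. Substitute back u = x**3: now exp(-2*x**3).
Answer: exp(-2*x**3).


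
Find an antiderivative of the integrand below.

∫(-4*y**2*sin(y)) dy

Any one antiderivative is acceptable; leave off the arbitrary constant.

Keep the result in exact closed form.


Answer: 4*y**2*cos(y) - 8*y*sin(y) - 8*cos(y).


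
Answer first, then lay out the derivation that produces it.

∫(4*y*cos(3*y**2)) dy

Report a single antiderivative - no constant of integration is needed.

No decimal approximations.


The answer is 2*sin(3*y**2)/3.
Step 1. Substitute u = y**2, turning ∫(4*y*cos(3*y**2)) dy into ∫(2*cos(3*u)) du: now ∫(2*cos(3*u)) du.
Step 2. Evaluate the standard form: now 2*sin(3*u)/3.
Step 3. Substitute back u = y**2: now 2*sin(3*y**2)/3.
Answer: 2*sin(3*y**2)/3.


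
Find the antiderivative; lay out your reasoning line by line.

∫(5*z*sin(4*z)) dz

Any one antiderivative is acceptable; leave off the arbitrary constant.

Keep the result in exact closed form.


Step 1. Integrate ∫(5*z*sin(4*z)) dz by parts with u = z, dv = (5*sin(4*z)) dz, so v = -5*cos(4*z)/4: now -5*z*cos(4*z)/4 + ∫(5*cos(4*z)/4) dz.
Step 2. Evaluate the standard form: now -5*z*cos(4*z)/4 + 5*sin(4*z)/16.
Answer: -5*z*cos(4*z)/4 + 5*sin(4*z)/16.


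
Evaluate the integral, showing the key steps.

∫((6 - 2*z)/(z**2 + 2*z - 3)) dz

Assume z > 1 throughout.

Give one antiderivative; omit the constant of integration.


Step 1. Decompose ∫((6 - 2*z)/(z**2 + 2*z - 3)) dz by partial fractions, (6 - 2*z)/(z**2 + 2*z - 3) = -3/(z + 3) + 1/(z - 1): now ∫(1/(z - 1)) dz + ∫(-3/(z + 3)) dz.
Step 2. Evaluate the standard form [assuming z > 1]: now log(z - 1) + ∫(-3/(z + 3)) dz.
Step 3. Evaluate the standard form [assuming z > -3]: now log(z - 1) - 3*log(z + 3).
Answer: log(z - 1) - 3*log(z + 3).


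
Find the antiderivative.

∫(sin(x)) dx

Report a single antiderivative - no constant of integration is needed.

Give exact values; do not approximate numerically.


Answer: -cos(x).


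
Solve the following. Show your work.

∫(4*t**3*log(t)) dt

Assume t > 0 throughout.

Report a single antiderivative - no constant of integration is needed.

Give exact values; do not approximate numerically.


Step 1. Integrate ∫(4*t**3*log(t)) dt by parts with u = log(t), dv = (4*t**3) dt, so v = t**4 [assuming t > 0]: now t**4*log(t) + ∫(-t**3) dt.
Step 2. Evaluate the standard form: now t**4*log(t) - t**4/4.
Answer: t**4*log(t) - t**4/4.


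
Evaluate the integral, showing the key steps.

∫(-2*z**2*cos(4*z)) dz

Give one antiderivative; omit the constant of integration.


Step 1. Integrate ∫(-2*z**2*cos(4*z)) dz by parts with u = z**2, dv = (-2*cos(4*z)) dz, so v = -sin(4*z)/2: now -z**2*sin(4*z)/2 + ∫(z*sin(4*z)) dz.
Step 2. Integrate ∫(z*sin(4*z)) dz by parts with u = z, dv = (sin(4*z)) dz, so v = -cos(4*z)/4: now -z**2*sin(4*z)/2 - z*cos(4*z)/4 + ∫(cos(4*z)/4) dz.
Step 3. Evaluate the standard form: now -z**2*sin(4*z)/2 - z*cos(4*z)/4 + sin(4*z)/16.
Answer: -z**2*sin(4*z)/2 - z*cos(4*z)/4 + sin(4*z)/16.


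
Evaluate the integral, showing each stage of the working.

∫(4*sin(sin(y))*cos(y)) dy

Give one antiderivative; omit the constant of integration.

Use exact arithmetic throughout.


Step 1. Substitute u = sin(y), turning ∫(4*sin(sin(y))*cos(y)) dy into ∫(4*sin(u)) du: now ∫(4*sin(u)) du.
Step 2. Evaluate the standard form: now -4*cos(u).
Step 3. Substitute back u = sin(y): now -4*cos(sin(y)).
Answer: -4*cos(sin(y)).


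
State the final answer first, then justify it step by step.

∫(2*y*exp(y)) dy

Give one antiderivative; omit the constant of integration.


The answer is 2*y*exp(y) - 2*exp(y).
Step 1. Integrate ∫(2*y*exp(y)) dy by parts with u = y, dv = (2*exp(y)) dy, so v = 2*exp(y): now 2*y*exp(y) + ∫(-2*exp(y)) dy.
Step 2. Evaluate the standard form: now 2*y*exp(y) - 2*exp(y).
Answer: 2*y*exp(y) - 2*exp(y).


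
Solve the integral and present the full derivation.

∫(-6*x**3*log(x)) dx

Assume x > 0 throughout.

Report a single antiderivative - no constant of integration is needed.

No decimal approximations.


Step 1. Integrate ∫(-6*x**3*log(x)) dx by parts with u = log(x), dv = (-6*x**3) dx, so v = -3*x**4/2 [assuming x > 0]: now -3*x**4*log(x)/2 + ∫(3*x**3/2) dx.
Step 2. Evaluate the standard form: now -3*x**4*log(x)/2 + 3*x**4/8.
Answer: -3*x**4*log(x)/2 + 3*x**4/8.


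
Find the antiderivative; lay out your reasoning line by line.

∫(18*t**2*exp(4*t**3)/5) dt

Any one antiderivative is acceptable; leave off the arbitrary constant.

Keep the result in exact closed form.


Step 1. Substitute u = t**3, turning ∫(18*t**2*exp(4*t**3)/5) dt into ∫(6*exp(4*u)/5) du: now ∫(6*exp(4*u)/5) du.
Step 2. Evaluate the standard form: now 3*exp(4*u)/10.
Step 3. Substitute back u = t**3: now 3*exp(4*t**3)/10.
Answer: 3*exp(4*t**3)/10.


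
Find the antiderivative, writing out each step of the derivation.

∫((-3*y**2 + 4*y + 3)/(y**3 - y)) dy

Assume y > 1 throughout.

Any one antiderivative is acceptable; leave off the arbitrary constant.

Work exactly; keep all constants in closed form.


Step 1. Decompose ∫((-3*y**2 + 4*y + 3)/(y**3 - y)) dy by partial fractions, (-3*y**2 + 4*y + 3)/(y**3 - y) = -2/(y + 1) + 2/(y - 1) - 3/y: now ∫(-3/y) dy + ∫(2/(y - 1)) dy + ∫(-2/(y + 1)) dy.
Step 2. Evaluate the standard form [assuming y > -1]: now -2*log(y + 1) + ∫(-3/y) dy + ∫(2/(y - 1)) dy.
Step 3. Evaluate the standard form [assuming y > 1]: now 2*log(y - 1) - 2*log(y + 1) + ∫(-3/y) dy.
Step 4. Evaluate the standard form [assuming y > 0]: now -3*log(y) + 2*log(y - 1) - 2*log(y + 1).
Answer: -3*log(y) + 2*log(y - 1) - 2*log(y + 1).


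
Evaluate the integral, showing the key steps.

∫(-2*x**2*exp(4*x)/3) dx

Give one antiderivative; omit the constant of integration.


Step 1. Integrate ∫(-2*x**2*exp(4*x)/3) dx by parts with u = x**2, dv = (-2*exp(4*x)/3) dx, so v = -exp(4*x)/6: now -x**2*exp(4*x)/6 + ∫(x*exp(4*x)/3) dx.
Step 2. Integrate ∫(x*exp(4*x)/3) dx by parts with u = x, dv = (exp(4*x)/3) dx, so v = exp(4*x)/12: now -x**2*exp(4*x)/6 + x*exp(4*x)/12 + ∫(-exp(4*x)/12) dx.
Step 3. Evaluate the standard form: now -x**2*exp(4*x)/6 + x*exp(4*x)/12 - exp(4*x)/48.
Answer: -x**2*exp(4*x)/6 + x*exp(4*x)/12 - exp(4*x)/48.


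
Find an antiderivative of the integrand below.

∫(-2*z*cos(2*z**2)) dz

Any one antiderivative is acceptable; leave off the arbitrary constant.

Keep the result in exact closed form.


Answer: -sin(2*z**2)/2.


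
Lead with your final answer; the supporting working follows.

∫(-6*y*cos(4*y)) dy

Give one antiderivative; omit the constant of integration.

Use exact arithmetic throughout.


The answer is -3*y*sin(4*y)/2 - 3*cos(4*y)/8.
Step 1. Integrate ∫(-6*y*cos(4*y)) dy by parts with u = y, dv = (-6*cos(4*y)) dy, so v = -3*sin(4*y)/2: now -3*y*sin(4*y)/2 + ∫(3*sin(4*y)/2) dy.
Step 2. Evaluate the standard form: now -3*y*sin(4*y)/2 - 3*cos(4*y)/8.
Answer: -3*y*sin(4*y)/2 - 3*cos(4*y)/8.


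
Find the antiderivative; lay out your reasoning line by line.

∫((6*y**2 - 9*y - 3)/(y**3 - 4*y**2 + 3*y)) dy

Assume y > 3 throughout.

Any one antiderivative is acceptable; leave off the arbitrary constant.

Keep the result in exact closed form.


Step 1. Decompose ∫((6*y**2 - 9*y - 3)/(y**3 - 4*y**2 + 3*y)) dy by partial fractions, (6*y**2 - 9*y - 3)/(y**3 - 4*y**2 + 3*y) = 3/(y - 1) + 4/(y - 3) - 1/y: now ∫(-1/y) dy + ∫(4/(y - 3)) dy + ∫(3/(y - 1)) dy.
Step 2. Evaluate the standard form [assuming y > 1]: now 3*log(y - 1) + ∫(-1/y) dy + ∫(4/(y - 3)) dy.
Step 3. Evaluate the standard form [assuming y > 3]: now 4*log(y - 3) + 3*log(y - 1) + ∫(-1/y) dy.
Step 4. Evaluate the standard form [assuming y > 0]: now -log(y) + 4*log(y - 3) + 3*log(y - 1).
Answer: -log(y) + 4*log(y - 3) + 3*log(y - 1).


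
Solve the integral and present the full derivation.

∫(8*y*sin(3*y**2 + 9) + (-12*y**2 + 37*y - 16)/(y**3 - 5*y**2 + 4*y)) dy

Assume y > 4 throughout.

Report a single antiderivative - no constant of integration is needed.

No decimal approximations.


Step 1. Rewrite: now ∫(8*y*sin(3*y**2 + 9)) dy + ∫((-12*y**2 + 37*y - 16)/(y**3 - 5*y**2 + 4*y)) dy.
Step 2. Substitute u = y**2 + 3, turning ∫(8*y*sin(3*y**2 + 9)) dy into ∫(4*sin(3*u)) du: now ∫((-12*y**2 + 37*y - 16)/(y**3 - 5*y**2 + 4*y)) dy + ∫(4*sin(3*u)) du.
Step 3. Evaluate the standard form: now -4*cos(3*u)/3 + ∫((-12*y**2 + 37*y - 16)/(y**3 - 5*y**2 + 4*y)) dy.
Step 4. Substitute back u = y**2 + 3: now -4*cos(3*y**2 + 9)/3 + ∫((-12*y**2 + 37*y - 16)/(y**3 - 5*y**2 + 4*y)) dy.
Step 5. Decompose ∫((-12*y**2 + 37*y - 16)/(y**3 - 5*y**2 + 4*y)) dy by partial fractions, (-12*y**2 + 37*y - 16)/(y**3 - 5*y**2 + 4*y) = -3/(y - 1) - 5/(y - 4) - 4/y: now -4*cos(3*y**2 + 9)/3 + ∫(-4/y) dy + ∫(-5/(y - 4)) dy + ∫(-3/(y - 1)) dy.
Step 6. Evaluate the standard form [assuming y > 1]: now -3*log(y - 1) - 4*cos(3*y**2 + 9)/3 + ∫(-4/y) dy + ∫(-5/(y - 4)) dy.
Step 7. Evaluate the standard form [assuming y > 0]: now -4*log(y) - 3*log(y - 1) - 4*cos(3*y**2 + 9)/3 + ∫(-5/(y - 4)) dy.
Step 8. Evaluate the standard form [assuming y > 4]: now -4*log(y) - 5*log(y - 4) - 3*log(y - 1) - 4*cos(3*y**2 + 9)/3.
Answer: -4*log(y) - 5*log(y - 4) - 3*log(y - 1) - 4*cos(3*y**2 + 9)/3.


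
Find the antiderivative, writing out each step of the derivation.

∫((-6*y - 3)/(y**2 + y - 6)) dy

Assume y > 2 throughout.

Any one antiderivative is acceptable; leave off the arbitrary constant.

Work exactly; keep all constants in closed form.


Step 1. Decompose ∫((-6*y - 3)/(y**2 + y - 6)) dy by partial fractions, (-6*y - 3)/(y**2 + y - 6) = -3/(y + 3) - 3/(y - 2): now ∫(-3/(y - 2)) dy + ∫(-3/(y + 3)) dy.
Step 2. Evaluate the standard form [assuming y > 2]: now -3*log(y - 2) + ∫(-3/(y + 3)) dy.
Step 3. Evaluate the standard form [assuming y > -3]: now -3*log(y - 2) - 3*log(y + 3).
Answer: -3*log(y - 2) - 3*log(y + 3).


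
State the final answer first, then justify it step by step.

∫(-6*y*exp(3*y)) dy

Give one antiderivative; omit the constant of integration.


The answer is -2*y*exp(3*y) + 2*exp(3*y)/3.
Step 1. Integrate ∫(-6*y*exp(3*y)) dy by parts with u = y, dv = (-6*exp(3*y)) dy, so v = -2*exp(3*y): now -2*y*exp(3*y) + ∫(2*exp(3*y)) dy.
Step 2. Evaluate the standard form: now -2*y*exp(3*y) + 2*exp(3*y)/3.
Answer: -2*y*exp(3*y) + 2*exp(3*y)/3.


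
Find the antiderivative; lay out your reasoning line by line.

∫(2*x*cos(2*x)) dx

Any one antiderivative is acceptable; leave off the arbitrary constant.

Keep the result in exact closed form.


Step 1. Integrate ∫(2*x*cos(2*x)) dx by parts with u = x, dv = (2*cos(2*x)) dx, so v = sin(2*x): now x*sin(2*x) + ∫(-sin(2*x)) dx.
Step 2. Evaluate the standard form: now x*sin(2*x) + cos(2*x)/2.
Answer: x*sin(2*x) + cos(2*x)/2.
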